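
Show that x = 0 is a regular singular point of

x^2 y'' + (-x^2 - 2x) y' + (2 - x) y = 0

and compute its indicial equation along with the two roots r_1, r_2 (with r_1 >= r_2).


Divide by x^2 to reach normal form y'' + P_1(x) y' + P_2(x) y = 0 with P_1(x) = -1 - 2/x and P_2(x) = -1/x + 2/x^2.
x = 0 is a singular point because the y'-coefficient -1 - 2/x has a pole at x = 0 and the y-coefficient -1/x + 2/x^2 has a pole at x = 0.
It is a regular singular point because x P_1(x) = p(x) = -x - 2 and x^2 P_2(x) = q(x) = 2 - x are polynomials, hence analytic at x = 0.
p(0) = -2,  q(0) = 2.
Indicial equation: r(r-1) + p(0) r + q(0) = 0, i.e. r^2 + (p(0) - 1) r + q(0) = 0, i.e. r^2 - 3 r + 2 = 0.
Discriminant: (-3)^2 - 4(2) = 1, so r = (3 ± 1)/2.
Solving: r_1 = 2, r_2 = 1.

indicial: r^2 - 3 r + 2 = 0; roots r_1 = 2, r_2 = 1


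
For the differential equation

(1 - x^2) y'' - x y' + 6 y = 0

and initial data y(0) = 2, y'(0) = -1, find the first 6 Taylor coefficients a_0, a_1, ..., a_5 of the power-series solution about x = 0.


Ansatz: y(x) = sum_{n>=0} a_n x^n, so y'(x) = sum_{n>=1} n a_n x^(n-1) and y''(x) = sum_{n>=2} n(n-1) a_n x^(n-2).
Substitute into P(x) y'' + Q(x) y' + R(x) y = 0 with P(x) = 1 - x^2, Q(x) = -x, R(x) = 6, and match powers of x.
Initial conditions: a_0 = 2, a_1 = -1.
Setting the coefficient of each power of x to zero and solving order by order (substituting the coefficients already found):
  x^0: 2 a_2 + 6 a_0 = 0  ->  2 a_2 = -6 a_0 = -12  ->  a_2 = -6
  x^1: 6 a_3 + 5 a_1 = 0  ->  6 a_3 = -5 a_1 = 5  ->  a_3 = 5/6
  x^2: 12 a_4 + 2 a_2 = 0  ->  12 a_4 = -2 a_2 = 12  ->  a_4 = 1
  x^3: 20 a_5 - 3 a_3 = 0  ->  20 a_5 = 3 a_3 = 5/2  ->  a_5 = 1/8
Truncated series: y(x) = 2 - x - 6 x^2 + (5/6) x^3 + x^4 + (1/8) x^5 + O(x^6).

a_0 = 2; a_1 = -1; a_2 = -6; a_3 = 5/6; a_4 = 1; a_5 = 1/8


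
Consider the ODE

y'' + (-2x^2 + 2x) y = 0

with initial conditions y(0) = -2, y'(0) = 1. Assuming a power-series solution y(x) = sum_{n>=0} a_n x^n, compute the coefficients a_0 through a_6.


Ansatz: y(x) = sum_{n>=0} a_n x^n, so y'(x) = sum_{n>=1} n a_n x^(n-1) and y''(x) = sum_{n>=2} n(n-1) a_n x^(n-2).
Substitute into P(x) y'' + Q(x) y' + R(x) y = 0 with P(x) = 1, Q(x) = 0, R(x) = -2x^2 + 2x, and match powers of x.
Initial conditions: a_0 = -2, a_1 = 1.
Setting the coefficient of each power of x to zero and solving order by order (substituting the coefficients already found):
  x^0: 2 a_2 = 0  ->  a_2 = 0
  x^1: 6 a_3 + 2 a_0 = 0  ->  6 a_3 = -2 a_0 = 4  ->  a_3 = 2/3
  x^2: 12 a_4 + 2 a_1 - 2 a_0 = 0  ->  12 a_4 = -2 a_1 + 2 a_0 = -6  ->  a_4 = -1/2
  x^3: 20 a_5 + 2 a_2 - 2 a_1 = 0  ->  20 a_5 = -2 a_2 + 2 a_1 = 2  ->  a_5 = 1/10
  x^4: 30 a_6 + 2 a_3 - 2 a_2 = 0  ->  30 a_6 = -2 a_3 + 2 a_2 = -4/3  ->  a_6 = -2/45
Truncated series: y(x) = -2 + x + (2/3) x^3 - (1/2) x^4 + (1/10) x^5 - (2/45) x^6 + O(x^7).

a_0 = -2; a_1 = 1; a_2 = 0; a_3 = 2/3; a_4 = -1/2; a_5 = 1/10; a_6 = -2/45


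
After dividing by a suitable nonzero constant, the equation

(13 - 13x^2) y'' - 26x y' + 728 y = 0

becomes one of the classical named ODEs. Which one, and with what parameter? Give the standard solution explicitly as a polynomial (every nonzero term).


All three coefficients share the factor 13; dividing through by 13 gives  (1 - x^2) y'' - 2x y' + 56 y = 0.
This matches the Legendre equation (1 - x^2) y'' - 2x y' + n(n+1) y = 0 (note the -2x y' term) with n(n+1) = 56, so n = 7; the polynomial solution is P_7(x).
With y = sum_k a_k x^k, matching x^k gives (k+2)(k+1) a_{k+2} = [k(k+1) - n(n+1)] a_k = (k - 7)(k + 8) a_k. The right side vanishes at k = 7, so the series with the parity of 7 terminates at degree 7.
Standard normalization (P_n(1) = 1): leading coefficient (2n)!/(2^n (n!)^2) = 87178291200/(128*25401600) = 429/16, so a_7 = 429/16. Work downward with a_k = (k+1)(k+2) a_{k+2} / ((k - 7)(k + 8)):
  a_5 = (6)(7)(429/16) / ((5 - 7)(5 + 8)) = (9009/8)/(-26) = -693/16
  a_3 = (4)(5)(-693/16) / ((3 - 7)(3 + 8)) = (-3465/4)/(-44) = 315/16
  a_1 = (2)(3)(315/16) / ((1 - 7)(1 + 8)) = (945/8)/(-54) = -35/16
Hence P_7(x) = 429 x^7/16 - 693 x^5/16 + 315 x^3/16 - 35 x/16.

P_7(x); series = 429 x^7/16 - 693 x^5/16 + 315 x^3/16 - 35 x/16


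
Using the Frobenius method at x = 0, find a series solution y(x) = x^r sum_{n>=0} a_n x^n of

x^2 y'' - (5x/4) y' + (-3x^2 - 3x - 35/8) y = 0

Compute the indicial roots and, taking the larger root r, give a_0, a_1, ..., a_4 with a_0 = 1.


Write in Frobenius form y'' + (p(x)/x) y' + (q(x)/x^2) y = 0:
  p(x) = -5/4,  q(x) = -3x^2 - 3x - 35/8.
Indicial equation: r(r-1) + (-5/4) r + (-35/8) = 0 -> roots r_1 = 7/2, r_2 = -5/4.
Take r = r_1 = 7/2. Let y(x) = x^r sum_{n>=0} a_n x^n with a_0 = 1.
Substitute y = x^r sum a_n x^n and match x^{r+n}. The recurrence is
  D(n) a_n - 3 a_{n-1} - 3 a_{n-2} = 0,  where D(n) = (r+n)(r+n-1) + (-5/4)(r+n) + (-35/8).
  a_n = [3 a_{n-1} + 3 a_{n-2}] / D(n).
Since the indicial polynomial factors as (r - r_1)(r - r_2), D(n) = (r_1 + n - r_1)(r_1 + n - r_2) = n(n + 19/4).
Evaluating step by step (a_0 = 1):
  n = 1: D(1) = 1(1 + 19/4) = 23/4; numerator = 3(1) = 3; a_1 = (3)/(23/4) = 12/23
  n = 2: D(2) = 2(2 + 19/4) = 27/2; numerator = 3(12/23) + 3(1) = 105/23; a_2 = (105/23)/(27/2) = 70/207
  n = 3: D(3) = 3(3 + 19/4) = 93/4; numerator = 3(70/207) + 3(12/23) = 178/69; a_3 = (178/69)/(93/4) = 712/6417
  n = 4: D(4) = 4(4 + 19/4) = 35; numerator = 3(712/6417) + 3(70/207) = 2882/2139; a_4 = (2882/2139)/(35) = 2882/74865

r = 7/2; a_0 = 1; a_1 = 12/23; a_2 = 70/207; a_3 = 712/6417; a_4 = 2882/74865


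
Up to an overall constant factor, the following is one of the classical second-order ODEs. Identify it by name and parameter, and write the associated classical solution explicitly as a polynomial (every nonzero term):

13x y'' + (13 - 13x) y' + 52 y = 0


All three coefficients share the factor 13; dividing through by 13 gives  x y'' + (1 - x) y' + 4 y = 0.
This matches the Laguerre equation x y'' + (1 - x) y' + n y = 0 with n = 4; the polynomial solution is L_4(x).
With y = sum_k a_k x^k, matching x^k gives (k+1)k a_{k+1} + (k+1) a_{k+1} - k a_k + n a_k = 0, i.e. (k+1)^2 a_{k+1} = (k - n) a_k = (k - 4) a_k. The right side vanishes at k = 4, so the series terminates at degree 4.
Standard normalization L_n(0) = 1 gives a_0 = 1. Work upward with a_{k+1} = (k - 4) a_k / (k+1)^2:
  a_1 = (0 - 4)(1) / 1^2 = -4/1 = -4
  a_2 = (1 - 4)(-4) / 2^2 = 12/4 = 3
  a_3 = (2 - 4)(3) / 3^2 = -6/9 = -2/3
  a_4 = (3 - 4)(-2/3) / 4^2 = (2/3)/16 = 1/24
Hence L_4(x) = x^4/24 - 2 x^3/3 + 3 x^2 - 4 x + 1.

L_4(x); series = x^4/24 - 2 x^3/3 + 3 x^2 - 4 x + 1


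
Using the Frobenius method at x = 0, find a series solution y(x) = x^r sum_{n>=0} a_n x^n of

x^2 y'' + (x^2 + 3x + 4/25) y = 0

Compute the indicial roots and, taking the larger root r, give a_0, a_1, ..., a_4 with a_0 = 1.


Write in Frobenius form y'' + (p(x)/x) y' + (q(x)/x^2) y = 0:
  p(x) = 0,  q(x) = x^2 + 3x + 4/25.
Indicial equation: r(r-1) + (0) r + (4/25) = 0 -> roots r_1 = 4/5, r_2 = 1/5.
Take r = r_1 = 4/5. Let y(x) = x^r sum_{n>=0} a_n x^n with a_0 = 1.
Substitute y = x^r sum a_n x^n and match x^{r+n}. The recurrence is
  D(n) a_n + 3 a_{n-1} + 1 a_{n-2} = 0,  where D(n) = (r+n)(r+n-1) + (0)(r+n) + (4/25).
  a_n = [-3 a_{n-1} - 1 a_{n-2}] / D(n).
Since the indicial polynomial factors as (r - r_1)(r - r_2), D(n) = (r_1 + n - r_1)(r_1 + n - r_2) = n(n + 3/5).
Evaluating step by step (a_0 = 1):
  n = 1: D(1) = 1(1 + 3/5) = 8/5; numerator = -3(1) = -3; a_1 = (-3)/(8/5) = -15/8
  n = 2: D(2) = 2(2 + 3/5) = 26/5; numerator = -3(-15/8) - 1(1) = 37/8; a_2 = (37/8)/(26/5) = 185/208
  n = 3: D(3) = 3(3 + 3/5) = 54/5; numerator = -3(185/208) - 1(-15/8) = -165/208; a_3 = (-165/208)/(54/5) = -275/3744
  n = 4: D(4) = 4(4 + 3/5) = 92/5; numerator = -3(-275/3744) - 1(185/208) = -835/1248; a_4 = (-835/1248)/(92/5) = -4175/114816

r = 4/5; a_0 = 1; a_1 = -15/8; a_2 = 185/208; a_3 = -275/3744; a_4 = -4175/114816


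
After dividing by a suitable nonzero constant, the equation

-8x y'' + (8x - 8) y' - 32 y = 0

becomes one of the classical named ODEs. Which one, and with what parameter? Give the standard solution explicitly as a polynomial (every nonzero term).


All three coefficients share the factor -8; dividing through by -8 gives  x y'' + (1 - x) y' + 4 y = 0.
This matches the Laguerre equation x y'' + (1 - x) y' + n y = 0 with n = 4; the polynomial solution is L_4(x).
With y = sum_k a_k x^k, matching x^k gives (k+1)k a_{k+1} + (k+1) a_{k+1} - k a_k + n a_k = 0, i.e. (k+1)^2 a_{k+1} = (k - n) a_k = (k - 4) a_k. The right side vanishes at k = 4, so the series terminates at degree 4.
Standard normalization L_n(0) = 1 gives a_0 = 1. Work upward with a_{k+1} = (k - 4) a_k / (k+1)^2:
  a_1 = (0 - 4)(1) / 1^2 = -4/1 = -4
  a_2 = (1 - 4)(-4) / 2^2 = 12/4 = 3
  a_3 = (2 - 4)(3) / 3^2 = -6/9 = -2/3
  a_4 = (3 - 4)(-2/3) / 4^2 = (2/3)/16 = 1/24
Hence L_4(x) = x^4/24 - 2 x^3/3 + 3 x^2 - 4 x + 1.

L_4(x); series = x^4/24 - 2 x^3/3 + 3 x^2 - 4 x + 1


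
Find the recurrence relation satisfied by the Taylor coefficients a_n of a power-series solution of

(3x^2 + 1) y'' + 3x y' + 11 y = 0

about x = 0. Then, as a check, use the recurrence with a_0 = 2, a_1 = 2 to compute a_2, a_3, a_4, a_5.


Substitute y = sum_n a_n x^n.
(1 + 3 x^2) y'' contributes (n+2)(n+1) a_{n+2} + 3 n(n-1) a_n at x^n.
3 x y'(x) contributes 3 n a_n at x^n.
11 y(x) contributes 11 a_n at x^n.
Matching x^n: (n+2)(n+1) a_{n+2} + (3 n(n-1) + 3 n + 11) a_n = 0.
Thus a_{n+2} = (-3 n(n-1) - 3 n - 11) / ((n+1)(n+2)) * a_n.

Check with a_0 = 2, a_1 = 2 (apply the recurrence for n = 0, 1, 2, 3): a_0 = 2, a_1 = 2, a_2 = -11, a_3 = -14/3, a_4 = 253/12, a_5 = 133/15.

a_(n+2) = (-3 n(n-1) - 3 n - 11) / ((n+1)(n+2)) * a_n; check: a_0 = 2, a_1 = 2, a_2 = -11, a_3 = -14/3, a_4 = 253/12, a_5 = 133/15


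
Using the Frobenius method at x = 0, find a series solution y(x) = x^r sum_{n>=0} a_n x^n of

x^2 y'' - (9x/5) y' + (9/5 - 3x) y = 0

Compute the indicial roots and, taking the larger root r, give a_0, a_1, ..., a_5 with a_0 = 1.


Write in Frobenius form y'' + (p(x)/x) y' + (q(x)/x^2) y = 0:
  p(x) = -9/5,  q(x) = 9/5 - 3x.
Indicial equation: r(r-1) + (-9/5) r + (9/5) = 0 -> roots r_1 = 9/5, r_2 = 1.
Take r = r_1 = 9/5. Let y(x) = x^r sum_{n>=0} a_n x^n with a_0 = 1.
Substitute y = x^r sum a_n x^n and match x^{r+n}. The recurrence is
  D(n) a_n - 3 a_{n-1} = 0,  where D(n) = (r+n)(r+n-1) + (-9/5)(r+n) + (9/5).
  a_n = 3 / D(n) * a_{n-1}.
Since the indicial polynomial factors as (r - r_1)(r - r_2), D(n) = (r_1 + n - r_1)(r_1 + n - r_2) = n(n + 4/5).
Evaluating step by step (a_0 = 1):
  n = 1: D(1) = 1(1 + 4/5) = 9/5; numerator = 3(1) = 3; a_1 = (3)/(9/5) = 5/3
  n = 2: D(2) = 2(2 + 4/5) = 28/5; numerator = 3(5/3) = 5; a_2 = (5)/(28/5) = 25/28
  n = 3: D(3) = 3(3 + 4/5) = 57/5; numerator = 3(25/28) = 75/28; a_3 = (75/28)/(57/5) = 125/532
  n = 4: D(4) = 4(4 + 4/5) = 96/5; numerator = 3(125/532) = 375/532; a_4 = (375/532)/(96/5) = 625/17024
  n = 5: D(5) = 5(5 + 4/5) = 29; numerator = 3(625/17024) = 1875/17024; a_5 = (1875/17024)/(29) = 1875/493696

r = 9/5; a_0 = 1; a_1 = 5/3; a_2 = 25/28; a_3 = 125/532; a_4 = 625/17024; a_5 = 1875/493696


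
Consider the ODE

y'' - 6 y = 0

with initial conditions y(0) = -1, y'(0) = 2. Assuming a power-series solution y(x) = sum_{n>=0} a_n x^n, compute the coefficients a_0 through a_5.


Ansatz: y(x) = sum_{n>=0} a_n x^n, so y'(x) = sum_{n>=1} n a_n x^(n-1) and y''(x) = sum_{n>=2} n(n-1) a_n x^(n-2).
Substitute into P(x) y'' + Q(x) y' + R(x) y = 0 with P(x) = 1, Q(x) = 0, R(x) = -6, and match powers of x.
Initial conditions: a_0 = -1, a_1 = 2.
Setting the coefficient of each power of x to zero and solving order by order (substituting the coefficients already found):
  x^0: 2 a_2 - 6 a_0 = 0  ->  2 a_2 = 6 a_0 = -6  ->  a_2 = -3
  x^1: 6 a_3 - 6 a_1 = 0  ->  6 a_3 = 6 a_1 = 12  ->  a_3 = 2
  x^2: 12 a_4 - 6 a_2 = 0  ->  12 a_4 = 6 a_2 = -18  ->  a_4 = -3/2
  x^3: 20 a_5 - 6 a_3 = 0  ->  20 a_5 = 6 a_3 = 12  ->  a_5 = 3/5
Truncated series: y(x) = -1 + 2 x - 3 x^2 + 2 x^3 - (3/2) x^4 + (3/5) x^5 + O(x^6).

a_0 = -1; a_1 = 2; a_2 = -3; a_3 = 2; a_4 = -3/2; a_5 = 3/5


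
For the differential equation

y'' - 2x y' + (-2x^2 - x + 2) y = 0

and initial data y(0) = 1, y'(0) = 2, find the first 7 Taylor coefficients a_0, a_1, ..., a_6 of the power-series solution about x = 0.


Ansatz: y(x) = sum_{n>=0} a_n x^n, so y'(x) = sum_{n>=1} n a_n x^(n-1) and y''(x) = sum_{n>=2} n(n-1) a_n x^(n-2).
Substitute into P(x) y'' + Q(x) y' + R(x) y = 0 with P(x) = 1, Q(x) = -2x, R(x) = -2x^2 - x + 2, and match powers of x.
Initial conditions: a_0 = 1, a_1 = 2.
Setting the coefficient of each power of x to zero and solving order by order (substituting the coefficients already found):
  x^0: 2 a_2 + 2 a_0 = 0  ->  2 a_2 = -2 a_0 = -2  ->  a_2 = -1
  x^1: 6 a_3 - a_0 = 0  ->  6 a_3 = a_0 = 1  ->  a_3 = 1/6
  x^2: 12 a_4 - 2 a_2 - a_1 - 2 a_0 = 0  ->  12 a_4 = 2 a_2 + a_1 + 2 a_0 = 2  ->  a_4 = 1/6
  x^3: 20 a_5 - 4 a_3 - a_2 - 2 a_1 = 0  ->  20 a_5 = 4 a_3 + a_2 + 2 a_1 = 11/3  ->  a_5 = 11/60
  x^4: 30 a_6 - 6 a_4 - a_3 - 2 a_2 = 0  ->  30 a_6 = 6 a_4 + a_3 + 2 a_2 = -5/6  ->  a_6 = -1/36
Truncated series: y(x) = 1 + 2 x - x^2 + (1/6) x^3 + (1/6) x^4 + (11/60) x^5 - (1/36) x^6 + O(x^7).

a_0 = 1; a_1 = 2; a_2 = -1; a_3 = 1/6; a_4 = 1/6; a_5 = 11/60; a_6 = -1/36


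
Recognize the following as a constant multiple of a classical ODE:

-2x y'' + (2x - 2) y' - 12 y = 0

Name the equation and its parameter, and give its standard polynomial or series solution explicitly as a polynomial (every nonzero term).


All three coefficients share the factor -2; dividing through by -2 gives  x y'' + (1 - x) y' + 6 y = 0.
This matches the Laguerre equation x y'' + (1 - x) y' + n y = 0 with n = 6; the polynomial solution is L_6(x).
With y = sum_k a_k x^k, matching x^k gives (k+1)k a_{k+1} + (k+1) a_{k+1} - k a_k + n a_k = 0, i.e. (k+1)^2 a_{k+1} = (k - n) a_k = (k - 6) a_k. The right side vanishes at k = 6, so the series terminates at degree 6.
Standard normalization L_n(0) = 1 gives a_0 = 1. Work upward with a_{k+1} = (k - 6) a_k / (k+1)^2:
  a_1 = (0 - 6)(1) / 1^2 = -6/1 = -6
  a_2 = (1 - 6)(-6) / 2^2 = 30/4 = 15/2
  a_3 = (2 - 6)(15/2) / 3^2 = -30/9 = -10/3
  a_4 = (3 - 6)(-10/3) / 4^2 = 10/16 = 5/8
  a_5 = (4 - 6)(5/8) / 5^2 = (-5/4)/25 = -1/20
  a_6 = (5 - 6)(-1/20) / 6^2 = (1/20)/36 = 1/720
Hence L_6(x) = x^6/720 - x^5/20 + 5 x^4/8 - 10 x^3/3 + 15 x^2/2 - 6 x + 1.

L_6(x); series = x^6/720 - x^5/20 + 5 x^4/8 - 10 x^3/3 + 15 x^2/2 - 6 x + 1


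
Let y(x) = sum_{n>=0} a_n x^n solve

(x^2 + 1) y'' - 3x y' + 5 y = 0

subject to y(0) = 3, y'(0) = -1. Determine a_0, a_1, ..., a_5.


Ansatz: y(x) = sum_{n>=0} a_n x^n, so y'(x) = sum_{n>=1} n a_n x^(n-1) and y''(x) = sum_{n>=2} n(n-1) a_n x^(n-2).
Substitute into P(x) y'' + Q(x) y' + R(x) y = 0 with P(x) = x^2 + 1, Q(x) = -3x, R(x) = 5, and match powers of x.
Initial conditions: a_0 = 3, a_1 = -1.
Setting the coefficient of each power of x to zero and solving order by order (substituting the coefficients already found):
  x^0: 2 a_2 + 5 a_0 = 0  ->  2 a_2 = -5 a_0 = -15  ->  a_2 = -15/2
  x^1: 6 a_3 + 2 a_1 = 0  ->  6 a_3 = -2 a_1 = 2  ->  a_3 = 1/3
  x^2: 12 a_4 + a_2 = 0  ->  12 a_4 = -a_2 = 15/2  ->  a_4 = 5/8
  x^3: 20 a_5 + 2 a_3 = 0  ->  20 a_5 = -2 a_3 = -2/3  ->  a_5 = -1/30
Truncated series: y(x) = 3 - x - (15/2) x^2 + (1/3) x^3 + (5/8) x^4 - (1/30) x^5 + O(x^6).

a_0 = 3; a_1 = -1; a_2 = -15/2; a_3 = 1/3; a_4 = 5/8; a_5 = -1/30


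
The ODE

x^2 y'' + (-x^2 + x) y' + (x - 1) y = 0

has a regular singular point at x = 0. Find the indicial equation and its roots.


Divide by x^2 to reach normal form y'' + P_1(x) y' + P_2(x) y = 0 with P_1(x) = -1 + 1/x and P_2(x) = 1/x - 1/x^2.
x = 0 is a singular point because the y'-coefficient -1 + 1/x has a pole at x = 0 and the y-coefficient 1/x - 1/x^2 has a pole at x = 0.
It is a regular singular point because x P_1(x) = p(x) = 1 - x and x^2 P_2(x) = q(x) = x - 1 are polynomials, hence analytic at x = 0.
p(0) = 1,  q(0) = -1.
Indicial equation: r(r-1) + p(0) r + q(0) = 0, i.e. r^2 + (p(0) - 1) r + q(0) = 0, i.e. r^2 - 1 = 0.
Discriminant: (0)^2 - 4(-1) = 4, so r = (0 ± 2)/2.
Solving: r_1 = 1, r_2 = -1.

indicial: r^2 - 1 = 0; roots r_1 = 1, r_2 = -1


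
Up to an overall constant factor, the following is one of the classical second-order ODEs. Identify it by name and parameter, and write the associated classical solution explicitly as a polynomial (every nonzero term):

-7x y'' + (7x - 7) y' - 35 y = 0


All three coefficients share the factor -7; dividing through by -7 gives  x y'' + (1 - x) y' + 5 y = 0.
This matches the Laguerre equation x y'' + (1 - x) y' + n y = 0 with n = 5; the polynomial solution is L_5(x).
With y = sum_k a_k x^k, matching x^k gives (k+1)k a_{k+1} + (k+1) a_{k+1} - k a_k + n a_k = 0, i.e. (k+1)^2 a_{k+1} = (k - n) a_k = (k - 5) a_k. The right side vanishes at k = 5, so the series terminates at degree 5.
Standard normalization L_n(0) = 1 gives a_0 = 1. Work upward with a_{k+1} = (k - 5) a_k / (k+1)^2:
  a_1 = (0 - 5)(1) / 1^2 = -5/1 = -5
  a_2 = (1 - 5)(-5) / 2^2 = 20/4 = 5
  a_3 = (2 - 5)(5) / 3^2 = -15/9 = -5/3
  a_4 = (3 - 5)(-5/3) / 4^2 = (10/3)/16 = 5/24
  a_5 = (4 - 5)(5/24) / 5^2 = (-5/24)/25 = -1/120
Hence L_5(x) = -x^5/120 + 5 x^4/24 - 5 x^3/3 + 5 x^2 - 5 x + 1.

L_5(x); series = -x^5/120 + 5 x^4/24 - 5 x^3/3 + 5 x^2 - 5 x + 1


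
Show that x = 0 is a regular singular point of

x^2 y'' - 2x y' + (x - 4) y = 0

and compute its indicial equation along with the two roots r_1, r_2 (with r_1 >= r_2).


Divide by x^2 to reach normal form y'' + P_1(x) y' + P_2(x) y = 0 with P_1(x) = -2/x and P_2(x) = 1/x - 4/x^2.
x = 0 is a singular point because the y'-coefficient -2/x has a pole at x = 0 and the y-coefficient 1/x - 4/x^2 has a pole at x = 0.
It is a regular singular point because x P_1(x) = p(x) = -2 and x^2 P_2(x) = q(x) = x - 4 are polynomials, hence analytic at x = 0.
p(0) = -2,  q(0) = -4.
Indicial equation: r(r-1) + p(0) r + q(0) = 0, i.e. r^2 + (p(0) - 1) r + q(0) = 0, i.e. r^2 - 3 r - 4 = 0.
Discriminant: (-3)^2 - 4(-4) = 25, so r = (3 ± 5)/2.
Solving: r_1 = 4, r_2 = -1.

indicial: r^2 - 3 r - 4 = 0; roots r_1 = 4, r_2 = -1


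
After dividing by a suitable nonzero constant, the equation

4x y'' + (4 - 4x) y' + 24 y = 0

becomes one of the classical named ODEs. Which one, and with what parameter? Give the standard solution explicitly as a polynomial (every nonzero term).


All three coefficients share the factor 4; dividing through by 4 gives  x y'' + (1 - x) y' + 6 y = 0.
This matches the Laguerre equation x y'' + (1 - x) y' + n y = 0 with n = 6; the polynomial solution is L_6(x).
With y = sum_k a_k x^k, matching x^k gives (k+1)k a_{k+1} + (k+1) a_{k+1} - k a_k + n a_k = 0, i.e. (k+1)^2 a_{k+1} = (k - n) a_k = (k - 6) a_k. The right side vanishes at k = 6, so the series terminates at degree 6.
Standard normalization L_n(0) = 1 gives a_0 = 1. Work upward with a_{k+1} = (k - 6) a_k / (k+1)^2:
  a_1 = (0 - 6)(1) / 1^2 = -6/1 = -6
  a_2 = (1 - 6)(-6) / 2^2 = 30/4 = 15/2
  a_3 = (2 - 6)(15/2) / 3^2 = -30/9 = -10/3
  a_4 = (3 - 6)(-10/3) / 4^2 = 10/16 = 5/8
  a_5 = (4 - 6)(5/8) / 5^2 = (-5/4)/25 = -1/20
  a_6 = (5 - 6)(-1/20) / 6^2 = (1/20)/36 = 1/720
Hence L_6(x) = x^6/720 - x^5/20 + 5 x^4/8 - 10 x^3/3 + 15 x^2/2 - 6 x + 1.

L_6(x); series = x^6/720 - x^5/20 + 5 x^4/8 - 10 x^3/3 + 15 x^2/2 - 6 x + 1


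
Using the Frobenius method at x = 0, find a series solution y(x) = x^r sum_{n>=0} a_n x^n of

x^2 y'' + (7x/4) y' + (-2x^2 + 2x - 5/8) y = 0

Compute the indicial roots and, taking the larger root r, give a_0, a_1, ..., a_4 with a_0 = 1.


Write in Frobenius form y'' + (p(x)/x) y' + (q(x)/x^2) y = 0:
  p(x) = 7/4,  q(x) = -2x^2 + 2x - 5/8.
Indicial equation: r(r-1) + (7/4) r + (-5/8) = 0 -> roots r_1 = 1/2, r_2 = -5/4.
Take r = r_1 = 1/2. Let y(x) = x^r sum_{n>=0} a_n x^n with a_0 = 1.
Substitute y = x^r sum a_n x^n and match x^{r+n}. The recurrence is
  D(n) a_n + 2 a_{n-1} - 2 a_{n-2} = 0,  where D(n) = (r+n)(r+n-1) + (7/4)(r+n) + (-5/8).
  a_n = [-2 a_{n-1} + 2 a_{n-2}] / D(n).
Since the indicial polynomial factors as (r - r_1)(r - r_2), D(n) = (r_1 + n - r_1)(r_1 + n - r_2) = n(n + 7/4).
Evaluating step by step (a_0 = 1):
  n = 1: D(1) = 1(1 + 7/4) = 11/4; numerator = -2(1) = -2; a_1 = (-2)/(11/4) = -8/11
  n = 2: D(2) = 2(2 + 7/4) = 15/2; numerator = -2(-8/11) + 2(1) = 38/11; a_2 = (38/11)/(15/2) = 76/165
  n = 3: D(3) = 3(3 + 7/4) = 57/4; numerator = -2(76/165) + 2(-8/11) = -392/165; a_3 = (-392/165)/(57/4) = -1568/9405
  n = 4: D(4) = 4(4 + 7/4) = 23; numerator = -2(-1568/9405) + 2(76/165) = 2360/1881; a_4 = (2360/1881)/(23) = 2360/43263

r = 1/2; a_0 = 1; a_1 = -8/11; a_2 = 76/165; a_3 = -1568/9405; a_4 = 2360/43263


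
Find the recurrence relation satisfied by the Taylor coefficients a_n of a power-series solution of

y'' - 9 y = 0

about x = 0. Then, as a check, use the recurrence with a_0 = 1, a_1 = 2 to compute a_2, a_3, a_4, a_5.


Substitute y = sum_n a_n x^n into y'' + (const) y = 0.
y''(x) = sum_{n>=0} (n+2)(n+1) a_{n+2} x^n.
The ODE becomes sum_n [(n+2)(n+1) a_{n+2} - 9 a_n] x^n = 0.
Setting each coefficient to zero gives the recurrence:
  (n+2)(n+1) a_{n+2} - 9 a_n = 0,
  a_{n+2} = 9 / ((n+1)(n+2)) a_n.

Check with a_0 = 1, a_1 = 2 (apply the recurrence for n = 0, 1, 2, 3): a_0 = 1, a_1 = 2, a_2 = 9/2, a_3 = 3, a_4 = 27/8, a_5 = 27/20.

a_{n+2} = 9/((n+1)(n+2)) * a_n; check: a_0 = 1, a_1 = 2, a_2 = 9/2, a_3 = 3, a_4 = 27/8, a_5 = 27/20


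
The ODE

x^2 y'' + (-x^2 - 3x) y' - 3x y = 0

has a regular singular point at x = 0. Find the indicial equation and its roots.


Divide by x^2 to reach normal form y'' + P_1(x) y' + P_2(x) y = 0 with P_1(x) = -1 - 3/x and P_2(x) = -3/x.
x = 0 is a singular point because the y'-coefficient -1 - 3/x has a pole at x = 0 and the y-coefficient -3/x has a pole at x = 0.
It is a regular singular point because x P_1(x) = p(x) = -x - 3 and x^2 P_2(x) = q(x) = -3x are polynomials, hence analytic at x = 0.
p(0) = -3,  q(0) = 0.
Indicial equation: r(r-1) + p(0) r + q(0) = 0, i.e. r^2 + (p(0) - 1) r + q(0) = 0, i.e. r^2 - 4 r = 0.
Discriminant: (-4)^2 - 4(0) = 16, so r = (4 ± 4)/2.
Solving: r_1 = 4, r_2 = 0.

indicial: r^2 - 4 r = 0; roots r_1 = 4, r_2 = 0


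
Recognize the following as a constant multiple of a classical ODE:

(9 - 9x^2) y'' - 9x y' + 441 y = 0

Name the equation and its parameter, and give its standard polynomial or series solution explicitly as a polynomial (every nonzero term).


All three coefficients share the factor 9; dividing through by 9 gives  (1 - x^2) y'' - x y' + 49 y = 0.
This matches the Chebyshev equation (1 - x^2) y'' - x y' + n^2 y = 0 (note the -x y' term, not -2x y') with n^2 = 49, so n = 7; the polynomial solution is T_7(x).
With y = sum_k a_k x^k, matching x^k gives (k+2)(k+1) a_{k+2} = (k^2 - n^2) a_k = (k - 7)(k + 7) a_k. The right side vanishes at k = 7, so the series with the parity of 7 terminates at degree 7.
Standard normalization: leading coefficient of T_n is 2^(n-1), so a_7 = 2^6 = 64. Work downward with a_k = (k+1)(k+2) a_{k+2} / ((k - 7)(k + 7)):
  a_5 = (6)(7)(64) / ((5 - 7)(5 + 7)) = 2688/(-24) = -112
  a_3 = (4)(5)(-112) / ((3 - 7)(3 + 7)) = -2240/(-40) = 56
  a_1 = (2)(3)(56) / ((1 - 7)(1 + 7)) = 336/(-48) = -7
Hence T_7(x) = 64 x^7 - 112 x^5 + 56 x^3 - 7 x.

T_7(x); series = 64 x^7 - 112 x^5 + 56 x^3 - 7 x


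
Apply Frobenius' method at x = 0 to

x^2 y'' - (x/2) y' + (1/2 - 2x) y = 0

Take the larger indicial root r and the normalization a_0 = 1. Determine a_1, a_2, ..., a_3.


Write in Frobenius form y'' + (p(x)/x) y' + (q(x)/x^2) y = 0:
  p(x) = -1/2,  q(x) = 1/2 - 2x.
Indicial equation: r(r-1) + (-1/2) r + (1/2) = 0 -> roots r_1 = 1, r_2 = 1/2.
Take r = r_1 = 1. Let y(x) = x^r sum_{n>=0} a_n x^n with a_0 = 1.
Substitute y = x^r sum a_n x^n and match x^{r+n}. The recurrence is
  D(n) a_n - 2 a_{n-1} = 0,  where D(n) = (r+n)(r+n-1) + (-1/2)(r+n) + (1/2).
  a_n = 2 / D(n) * a_{n-1}.
Since the indicial polynomial factors as (r - r_1)(r - r_2), D(n) = (r_1 + n - r_1)(r_1 + n - r_2) = n(n + 1/2).
Evaluating step by step (a_0 = 1):
  n = 1: D(1) = 1(1 + 1/2) = 3/2; numerator = 2(1) = 2; a_1 = (2)/(3/2) = 4/3
  n = 2: D(2) = 2(2 + 1/2) = 5; numerator = 2(4/3) = 8/3; a_2 = (8/3)/(5) = 8/15
  n = 3: D(3) = 3(3 + 1/2) = 21/2; numerator = 2(8/15) = 16/15; a_3 = (16/15)/(21/2) = 32/315

r = 1; a_0 = 1; a_1 = 4/3; a_2 = 8/15; a_3 = 32/315


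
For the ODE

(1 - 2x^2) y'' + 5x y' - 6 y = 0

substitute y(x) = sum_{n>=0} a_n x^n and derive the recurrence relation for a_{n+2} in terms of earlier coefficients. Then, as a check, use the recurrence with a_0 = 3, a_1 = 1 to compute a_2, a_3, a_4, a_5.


Substitute y = sum_n a_n x^n.
(1 - 2 x^2) y'' contributes (n+2)(n+1) a_{n+2} - 2 n(n-1) a_n at x^n.
5 x y'(x) contributes 5 n a_n at x^n.
-6 y(x) contributes -6 a_n at x^n.
Matching x^n: (n+2)(n+1) a_{n+2} + (-2 n(n-1) + 5 n - 6) a_n = 0.
Thus a_{n+2} = (2 n(n-1) - 5 n + 6) / ((n+1)(n+2)) * a_n.

Check with a_0 = 3, a_1 = 1 (apply the recurrence for n = 0, 1, 2, 3): a_0 = 3, a_1 = 1, a_2 = 9, a_3 = 1/6, a_4 = 0, a_5 = 1/40.

a_(n+2) = (2 n(n-1) - 5 n + 6) / ((n+1)(n+2)) * a_n; check: a_0 = 3, a_1 = 1, a_2 = 9, a_3 = 1/6, a_4 = 0, a_5 = 1/40


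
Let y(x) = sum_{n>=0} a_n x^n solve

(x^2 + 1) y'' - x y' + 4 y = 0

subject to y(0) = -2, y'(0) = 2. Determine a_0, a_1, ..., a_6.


Ansatz: y(x) = sum_{n>=0} a_n x^n, so y'(x) = sum_{n>=1} n a_n x^(n-1) and y''(x) = sum_{n>=2} n(n-1) a_n x^(n-2).
Substitute into P(x) y'' + Q(x) y' + R(x) y = 0 with P(x) = x^2 + 1, Q(x) = -x, R(x) = 4, and match powers of x.
Initial conditions: a_0 = -2, a_1 = 2.
Setting the coefficient of each power of x to zero and solving order by order (substituting the coefficients already found):
  x^0: 2 a_2 + 4 a_0 = 0  ->  2 a_2 = -4 a_0 = 8  ->  a_2 = 4
  x^1: 6 a_3 + 3 a_1 = 0  ->  6 a_3 = -3 a_1 = -6  ->  a_3 = -1
  x^2: 12 a_4 + 4 a_2 = 0  ->  12 a_4 = -4 a_2 = -16  ->  a_4 = -4/3
  x^3: 20 a_5 + 7 a_3 = 0  ->  20 a_5 = -7 a_3 = 7  ->  a_5 = 7/20
  x^4: 30 a_6 + 12 a_4 = 0  ->  30 a_6 = -12 a_4 = 16  ->  a_6 = 8/15
Truncated series: y(x) = -2 + 2 x + 4 x^2 - x^3 - (4/3) x^4 + (7/20) x^5 + (8/15) x^6 + O(x^7).

a_0 = -2; a_1 = 2; a_2 = 4; a_3 = -1; a_4 = -4/3; a_5 = 7/20; a_6 = 8/15


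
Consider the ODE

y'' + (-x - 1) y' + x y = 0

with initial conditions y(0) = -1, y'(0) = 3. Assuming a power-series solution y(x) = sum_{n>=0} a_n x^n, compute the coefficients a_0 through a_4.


Ansatz: y(x) = sum_{n>=0} a_n x^n, so y'(x) = sum_{n>=1} n a_n x^(n-1) and y''(x) = sum_{n>=2} n(n-1) a_n x^(n-2).
Substitute into P(x) y'' + Q(x) y' + R(x) y = 0 with P(x) = 1, Q(x) = -x - 1, R(x) = x, and match powers of x.
Initial conditions: a_0 = -1, a_1 = 3.
Setting the coefficient of each power of x to zero and solving order by order (substituting the coefficients already found):
  x^0: 2 a_2 - a_1 = 0  ->  2 a_2 = a_1 = 3  ->  a_2 = 3/2
  x^1: 6 a_3 - 2 a_2 - a_1 + a_0 = 0  ->  6 a_3 = 2 a_2 + a_1 - a_0 = 7  ->  a_3 = 7/6
  x^2: 12 a_4 - 3 a_3 - 2 a_2 + a_1 = 0  ->  12 a_4 = 3 a_3 + 2 a_2 - a_1 = 7/2  ->  a_4 = 7/24
Truncated series: y(x) = -1 + 3 x + (3/2) x^2 + (7/6) x^3 + (7/24) x^4 + O(x^5).

a_0 = -1; a_1 = 3; a_2 = 3/2; a_3 = 7/6; a_4 = 7/24


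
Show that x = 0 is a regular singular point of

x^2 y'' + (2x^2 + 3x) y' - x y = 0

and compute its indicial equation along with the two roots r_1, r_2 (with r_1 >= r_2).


Divide by x^2 to reach normal form y'' + P_1(x) y' + P_2(x) y = 0 with P_1(x) = 2 + 3/x and P_2(x) = -1/x.
x = 0 is a singular point because the y'-coefficient 2 + 3/x has a pole at x = 0 and the y-coefficient -1/x has a pole at x = 0.
It is a regular singular point because x P_1(x) = p(x) = 2x + 3 and x^2 P_2(x) = q(x) = -x are polynomials, hence analytic at x = 0.
p(0) = 3,  q(0) = 0.
Indicial equation: r(r-1) + p(0) r + q(0) = 0, i.e. r^2 + (p(0) - 1) r + q(0) = 0, i.e. r^2 + 2 r = 0.
Discriminant: (2)^2 - 4(0) = 4, so r = (-2 ± 2)/2.
Solving: r_1 = 0, r_2 = -2.

indicial: r^2 + 2 r = 0; roots r_1 = 0, r_2 = -2


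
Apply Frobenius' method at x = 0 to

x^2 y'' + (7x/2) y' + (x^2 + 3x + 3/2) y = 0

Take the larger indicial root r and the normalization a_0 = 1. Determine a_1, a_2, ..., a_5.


Write in Frobenius form y'' + (p(x)/x) y' + (q(x)/x^2) y = 0:
  p(x) = 7/2,  q(x) = x^2 + 3x + 3/2.
Indicial equation: r(r-1) + (7/2) r + (3/2) = 0 -> roots r_1 = -1, r_2 = -3/2.
Take r = r_1 = -1. Let y(x) = x^r sum_{n>=0} a_n x^n with a_0 = 1.
Substitute y = x^r sum a_n x^n and match x^{r+n}. The recurrence is
  D(n) a_n + 3 a_{n-1} + 1 a_{n-2} = 0,  where D(n) = (r+n)(r+n-1) + (7/2)(r+n) + (3/2).
  a_n = [-3 a_{n-1} - 1 a_{n-2}] / D(n).
Since the indicial polynomial factors as (r - r_1)(r - r_2), D(n) = (r_1 + n - r_1)(r_1 + n - r_2) = n(n + 1/2).
Evaluating step by step (a_0 = 1):
  n = 1: D(1) = 1(1 + 1/2) = 3/2; numerator = -3(1) = -3; a_1 = (-3)/(3/2) = -2
  n = 2: D(2) = 2(2 + 1/2) = 5; numerator = -3(-2) - 1(1) = 5; a_2 = (5)/(5) = 1
  n = 3: D(3) = 3(3 + 1/2) = 21/2; numerator = -3(1) - 1(-2) = -1; a_3 = (-1)/(21/2) = -2/21
  n = 4: D(4) = 4(4 + 1/2) = 18; numerator = -3(-2/21) - 1(1) = -5/7; a_4 = (-5/7)/(18) = -5/126
  n = 5: D(5) = 5(5 + 1/2) = 55/2; numerator = -3(-5/126) - 1(-2/21) = 3/14; a_5 = (3/14)/(55/2) = 3/385

r = -1; a_0 = 1; a_1 = -2; a_2 = 1; a_3 = -2/21; a_4 = -5/126; a_5 = 3/385


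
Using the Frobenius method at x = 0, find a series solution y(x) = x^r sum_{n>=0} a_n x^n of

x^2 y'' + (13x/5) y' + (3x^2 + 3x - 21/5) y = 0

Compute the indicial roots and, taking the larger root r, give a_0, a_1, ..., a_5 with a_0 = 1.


Write in Frobenius form y'' + (p(x)/x) y' + (q(x)/x^2) y = 0:
  p(x) = 13/5,  q(x) = 3x^2 + 3x - 21/5.
Indicial equation: r(r-1) + (13/5) r + (-21/5) = 0 -> roots r_1 = 7/5, r_2 = -3.
Take r = r_1 = 7/5. Let y(x) = x^r sum_{n>=0} a_n x^n with a_0 = 1.
Substitute y = x^r sum a_n x^n and match x^{r+n}. The recurrence is
  D(n) a_n + 3 a_{n-1} + 3 a_{n-2} = 0,  where D(n) = (r+n)(r+n-1) + (13/5)(r+n) + (-21/5).
  a_n = [-3 a_{n-1} - 3 a_{n-2}] / D(n).
Since the indicial polynomial factors as (r - r_1)(r - r_2), D(n) = (r_1 + n - r_1)(r_1 + n - r_2) = n(n + 22/5).
Evaluating step by step (a_0 = 1):
  n = 1: D(1) = 1(1 + 22/5) = 27/5; numerator = -3(1) = -3; a_1 = (-3)/(27/5) = -5/9
  n = 2: D(2) = 2(2 + 22/5) = 64/5; numerator = -3(-5/9) - 3(1) = -4/3; a_2 = (-4/3)/(64/5) = -5/48
  n = 3: D(3) = 3(3 + 22/5) = 111/5; numerator = -3(-5/48) - 3(-5/9) = 95/48; a_3 = (95/48)/(111/5) = 475/5328
  n = 4: D(4) = 4(4 + 22/5) = 168/5; numerator = -3(475/5328) - 3(-5/48) = 5/111; a_4 = (5/111)/(168/5) = 25/18648
  n = 5: D(5) = 5(5 + 22/5) = 47; numerator = -3(25/18648) - 3(475/5328) = -1125/4144; a_5 = (-1125/4144)/(47) = -1125/194768

r = 7/5; a_0 = 1; a_1 = -5/9; a_2 = -5/48; a_3 = 475/5328; a_4 = 25/18648; a_5 = -1125/194768


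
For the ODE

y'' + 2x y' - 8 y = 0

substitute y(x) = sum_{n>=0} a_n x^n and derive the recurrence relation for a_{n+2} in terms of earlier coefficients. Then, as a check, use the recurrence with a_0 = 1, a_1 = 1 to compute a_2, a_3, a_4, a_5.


Substitute y = sum_n a_n x^n.
y''(x) has coefficient (n+2)(n+1) a_{n+2} at x^n;
2 x y'(x) has coefficient 2 n a_n at x^n (shift);
-8 y(x) has coefficient -8 a_n at x^n.
Matching x^n: (n+2)(n+1) a_{n+2} + (2n - 8) a_n = 0.
Thus a_{n+2} = (-2n + 8) / ((n+1)(n+2)) * a_n.

Check with a_0 = 1, a_1 = 1 (apply the recurrence for n = 0, 1, 2, 3): a_0 = 1, a_1 = 1, a_2 = 4, a_3 = 1, a_4 = 4/3, a_5 = 1/10.

a_(n+2) = (-2n + 8) / ((n+1)(n+2)) * a_n; check: a_0 = 1, a_1 = 1, a_2 = 4, a_3 = 1, a_4 = 4/3, a_5 = 1/10


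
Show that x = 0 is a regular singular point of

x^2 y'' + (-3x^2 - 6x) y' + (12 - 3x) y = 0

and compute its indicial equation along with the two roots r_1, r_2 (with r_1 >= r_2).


Divide by x^2 to reach normal form y'' + P_1(x) y' + P_2(x) y = 0 with P_1(x) = -3 - 6/x and P_2(x) = -3/x + 12/x^2.
x = 0 is a singular point because the y'-coefficient -3 - 6/x has a pole at x = 0 and the y-coefficient -3/x + 12/x^2 has a pole at x = 0.
It is a regular singular point because x P_1(x) = p(x) = -3x - 6 and x^2 P_2(x) = q(x) = 12 - 3x are polynomials, hence analytic at x = 0.
p(0) = -6,  q(0) = 12.
Indicial equation: r(r-1) + p(0) r + q(0) = 0, i.e. r^2 + (p(0) - 1) r + q(0) = 0, i.e. r^2 - 7 r + 12 = 0.
Discriminant: (-7)^2 - 4(12) = 1, so r = (7 ± 1)/2.
Solving: r_1 = 4, r_2 = 3.

indicial: r^2 - 7 r + 12 = 0; roots r_1 = 4, r_2 = 3


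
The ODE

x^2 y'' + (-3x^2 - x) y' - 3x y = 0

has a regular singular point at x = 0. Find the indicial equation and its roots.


Divide by x^2 to reach normal form y'' + P_1(x) y' + P_2(x) y = 0 with P_1(x) = -3 - 1/x and P_2(x) = -3/x.
x = 0 is a singular point because the y'-coefficient -3 - 1/x has a pole at x = 0 and the y-coefficient -3/x has a pole at x = 0.
It is a regular singular point because x P_1(x) = p(x) = -3x - 1 and x^2 P_2(x) = q(x) = -3x are polynomials, hence analytic at x = 0.
p(0) = -1,  q(0) = 0.
Indicial equation: r(r-1) + p(0) r + q(0) = 0, i.e. r^2 + (p(0) - 1) r + q(0) = 0, i.e. r^2 - 2 r = 0.
Discriminant: (-2)^2 - 4(0) = 4, so r = (2 ± 2)/2.
Solving: r_1 = 2, r_2 = 0.

indicial: r^2 - 2 r = 0; roots r_1 = 2, r_2 = 0


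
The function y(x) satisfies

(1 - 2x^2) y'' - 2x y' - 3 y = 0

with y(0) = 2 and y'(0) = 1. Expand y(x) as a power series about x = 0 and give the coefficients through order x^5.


Ansatz: y(x) = sum_{n>=0} a_n x^n, so y'(x) = sum_{n>=1} n a_n x^(n-1) and y''(x) = sum_{n>=2} n(n-1) a_n x^(n-2).
Substitute into P(x) y'' + Q(x) y' + R(x) y = 0 with P(x) = 1 - 2x^2, Q(x) = -2x, R(x) = -3, and match powers of x.
Initial conditions: a_0 = 2, a_1 = 1.
Setting the coefficient of each power of x to zero and solving order by order (substituting the coefficients already found):
  x^0: 2 a_2 - 3 a_0 = 0  ->  2 a_2 = 3 a_0 = 6  ->  a_2 = 3
  x^1: 6 a_3 - 5 a_1 = 0  ->  6 a_3 = 5 a_1 = 5  ->  a_3 = 5/6
  x^2: 12 a_4 - 11 a_2 = 0  ->  12 a_4 = 11 a_2 = 33  ->  a_4 = 11/4
  x^3: 20 a_5 - 21 a_3 = 0  ->  20 a_5 = 21 a_3 = 35/2  ->  a_5 = 7/8
Truncated series: y(x) = 2 + x + 3 x^2 + (5/6) x^3 + (11/4) x^4 + (7/8) x^5 + O(x^6).

a_0 = 2; a_1 = 1; a_2 = 3; a_3 = 5/6; a_4 = 11/4; a_5 = 7/8


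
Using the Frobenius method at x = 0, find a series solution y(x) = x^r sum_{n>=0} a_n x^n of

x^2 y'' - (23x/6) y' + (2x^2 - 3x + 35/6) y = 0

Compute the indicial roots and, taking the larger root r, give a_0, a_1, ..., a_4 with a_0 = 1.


Write in Frobenius form y'' + (p(x)/x) y' + (q(x)/x^2) y = 0:
  p(x) = -23/6,  q(x) = 2x^2 - 3x + 35/6.
Indicial equation: r(r-1) + (-23/6) r + (35/6) = 0 -> roots r_1 = 5/2, r_2 = 7/3.
Take r = r_1 = 5/2. Let y(x) = x^r sum_{n>=0} a_n x^n with a_0 = 1.
Substitute y = x^r sum a_n x^n and match x^{r+n}. The recurrence is
  D(n) a_n - 3 a_{n-1} + 2 a_{n-2} = 0,  where D(n) = (r+n)(r+n-1) + (-23/6)(r+n) + (35/6).
  a_n = [3 a_{n-1} - 2 a_{n-2}] / D(n).
Since the indicial polynomial factors as (r - r_1)(r - r_2), D(n) = (r_1 + n - r_1)(r_1 + n - r_2) = n(n + 1/6).
Evaluating step by step (a_0 = 1):
  n = 1: D(1) = 1(1 + 1/6) = 7/6; numerator = 3(1) = 3; a_1 = (3)/(7/6) = 18/7
  n = 2: D(2) = 2(2 + 1/6) = 13/3; numerator = 3(18/7) - 2(1) = 40/7; a_2 = (40/7)/(13/3) = 120/91
  n = 3: D(3) = 3(3 + 1/6) = 19/2; numerator = 3(120/91) - 2(18/7) = -108/91; a_3 = (-108/91)/(19/2) = -216/1729
  n = 4: D(4) = 4(4 + 1/6) = 50/3; numerator = 3(-216/1729) - 2(120/91) = -744/247; a_4 = (-744/247)/(50/3) = -1116/6175

r = 5/2; a_0 = 1; a_1 = 18/7; a_2 = 120/91; a_3 = -216/1729; a_4 = -1116/6175


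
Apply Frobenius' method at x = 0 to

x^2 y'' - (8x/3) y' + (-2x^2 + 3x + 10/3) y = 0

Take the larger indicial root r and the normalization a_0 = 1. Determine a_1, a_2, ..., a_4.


Write in Frobenius form y'' + (p(x)/x) y' + (q(x)/x^2) y = 0:
  p(x) = -8/3,  q(x) = -2x^2 + 3x + 10/3.
Indicial equation: r(r-1) + (-8/3) r + (10/3) = 0 -> roots r_1 = 2, r_2 = 5/3.
Take r = r_1 = 2. Let y(x) = x^r sum_{n>=0} a_n x^n with a_0 = 1.
Substitute y = x^r sum a_n x^n and match x^{r+n}. The recurrence is
  D(n) a_n + 3 a_{n-1} - 2 a_{n-2} = 0,  where D(n) = (r+n)(r+n-1) + (-8/3)(r+n) + (10/3).
  a_n = [-3 a_{n-1} + 2 a_{n-2}] / D(n).
Since the indicial polynomial factors as (r - r_1)(r - r_2), D(n) = (r_1 + n - r_1)(r_1 + n - r_2) = n(n + 1/3).
Evaluating step by step (a_0 = 1):
  n = 1: D(1) = 1(1 + 1/3) = 4/3; numerator = -3(1) = -3; a_1 = (-3)/(4/3) = -9/4
  n = 2: D(2) = 2(2 + 1/3) = 14/3; numerator = -3(-9/4) + 2(1) = 35/4; a_2 = (35/4)/(14/3) = 15/8
  n = 3: D(3) = 3(3 + 1/3) = 10; numerator = -3(15/8) + 2(-9/4) = -81/8; a_3 = (-81/8)/(10) = -81/80
  n = 4: D(4) = 4(4 + 1/3) = 52/3; numerator = -3(-81/80) + 2(15/8) = 543/80; a_4 = (543/80)/(52/3) = 1629/4160

r = 2; a_0 = 1; a_1 = -9/4; a_2 = 15/8; a_3 = -81/80; a_4 = 1629/4160


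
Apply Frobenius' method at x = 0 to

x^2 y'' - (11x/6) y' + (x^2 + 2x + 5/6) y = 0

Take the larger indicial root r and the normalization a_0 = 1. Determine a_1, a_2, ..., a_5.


Write in Frobenius form y'' + (p(x)/x) y' + (q(x)/x^2) y = 0:
  p(x) = -11/6,  q(x) = x^2 + 2x + 5/6.
Indicial equation: r(r-1) + (-11/6) r + (5/6) = 0 -> roots r_1 = 5/2, r_2 = 1/3.
Take r = r_1 = 5/2. Let y(x) = x^r sum_{n>=0} a_n x^n with a_0 = 1.
Substitute y = x^r sum a_n x^n and match x^{r+n}. The recurrence is
  D(n) a_n + 2 a_{n-1} + 1 a_{n-2} = 0,  where D(n) = (r+n)(r+n-1) + (-11/6)(r+n) + (5/6).
  a_n = [-2 a_{n-1} - 1 a_{n-2}] / D(n).
Since the indicial polynomial factors as (r - r_1)(r - r_2), D(n) = (r_1 + n - r_1)(r_1 + n - r_2) = n(n + 13/6).
Evaluating step by step (a_0 = 1):
  n = 1: D(1) = 1(1 + 13/6) = 19/6; numerator = -2(1) = -2; a_1 = (-2)/(19/6) = -12/19
  n = 2: D(2) = 2(2 + 13/6) = 25/3; numerator = -2(-12/19) - 1(1) = 5/19; a_2 = (5/19)/(25/3) = 3/95
  n = 3: D(3) = 3(3 + 13/6) = 31/2; numerator = -2(3/95) - 1(-12/19) = 54/95; a_3 = (54/95)/(31/2) = 108/2945
  n = 4: D(4) = 4(4 + 13/6) = 74/3; numerator = -2(108/2945) - 1(3/95) = -309/2945; a_4 = (-309/2945)/(74/3) = -927/217930
  n = 5: D(5) = 5(5 + 13/6) = 215/6; numerator = -2(-927/217930) - 1(108/2945) = -99/3515; a_5 = (-99/3515)/(215/6) = -594/755725

r = 5/2; a_0 = 1; a_1 = -12/19; a_2 = 3/95; a_3 = 108/2945; a_4 = -927/217930; a_5 = -594/755725


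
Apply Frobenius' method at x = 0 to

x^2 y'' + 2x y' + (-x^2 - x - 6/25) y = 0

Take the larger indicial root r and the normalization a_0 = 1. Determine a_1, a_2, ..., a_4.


Write in Frobenius form y'' + (p(x)/x) y' + (q(x)/x^2) y = 0:
  p(x) = 2,  q(x) = -x^2 - x - 6/25.
Indicial equation: r(r-1) + (2) r + (-6/25) = 0 -> roots r_1 = 1/5, r_2 = -6/5.
Take r = r_1 = 1/5. Let y(x) = x^r sum_{n>=0} a_n x^n with a_0 = 1.
Substitute y = x^r sum a_n x^n and match x^{r+n}. The recurrence is
  D(n) a_n - 1 a_{n-1} - 1 a_{n-2} = 0,  where D(n) = (r+n)(r+n-1) + (2)(r+n) + (-6/25).
  a_n = [1 a_{n-1} + 1 a_{n-2}] / D(n).
Since the indicial polynomial factors as (r - r_1)(r - r_2), D(n) = (r_1 + n - r_1)(r_1 + n - r_2) = n(n + 7/5).
Evaluating step by step (a_0 = 1):
  n = 1: D(1) = 1(1 + 7/5) = 12/5; numerator = 1(1) = 1; a_1 = (1)/(12/5) = 5/12
  n = 2: D(2) = 2(2 + 7/5) = 34/5; numerator = 1(5/12) + 1(1) = 17/12; a_2 = (17/12)/(34/5) = 5/24
  n = 3: D(3) = 3(3 + 7/5) = 66/5; numerator = 1(5/24) + 1(5/12) = 5/8; a_3 = (5/8)/(66/5) = 25/528
  n = 4: D(4) = 4(4 + 7/5) = 108/5; numerator = 1(25/528) + 1(5/24) = 45/176; a_4 = (45/176)/(108/5) = 25/2112

r = 1/5; a_0 = 1; a_1 = 5/12; a_2 = 5/24; a_3 = 25/528; a_4 = 25/2112


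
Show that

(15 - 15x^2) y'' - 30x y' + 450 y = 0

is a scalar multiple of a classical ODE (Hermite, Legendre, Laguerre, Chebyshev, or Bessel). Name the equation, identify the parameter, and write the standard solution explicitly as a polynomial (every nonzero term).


All three coefficients share the factor 15; dividing through by 15 gives  (1 - x^2) y'' - 2x y' + 30 y = 0.
This matches the Legendre equation (1 - x^2) y'' - 2x y' + n(n+1) y = 0 (note the -2x y' term) with n(n+1) = 30, so n = 5; the polynomial solution is P_5(x).
With y = sum_k a_k x^k, matching x^k gives (k+2)(k+1) a_{k+2} = [k(k+1) - n(n+1)] a_k = (k - 5)(k + 6) a_k. The right side vanishes at k = 5, so the series with the parity of 5 terminates at degree 5.
Standard normalization (P_n(1) = 1): leading coefficient (2n)!/(2^n (n!)^2) = 3628800/(32*14400) = 63/8, so a_5 = 63/8. Work downward with a_k = (k+1)(k+2) a_{k+2} / ((k - 5)(k + 6)):
  a_3 = (4)(5)(63/8) / ((3 - 5)(3 + 6)) = (315/2)/(-18) = -35/4
  a_1 = (2)(3)(-35/4) / ((1 - 5)(1 + 6)) = (-105/2)/(-28) = 15/8
Hence P_5(x) = 63 x^5/8 - 35 x^3/4 + 15 x/8.

P_5(x); series = 63 x^5/8 - 35 x^3/4 + 15 x/8
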